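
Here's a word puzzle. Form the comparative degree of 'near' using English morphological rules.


Apply comparative formation (add -er): 'near' -> 'nearer'.

nearer


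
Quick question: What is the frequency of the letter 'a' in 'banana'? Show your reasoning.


Letter 'a' in 'banana': found at position(s) 2, 4, 6 = 3 occurrence(s).

3


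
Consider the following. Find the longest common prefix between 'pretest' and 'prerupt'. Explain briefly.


Compare from the start: 3 characters match: 'pre'. Mismatch at position 4: 't' vs 'r'.

pre


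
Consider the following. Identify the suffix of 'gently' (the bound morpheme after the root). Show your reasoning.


The word 'gently' = 'gentle' (root) + '-ly' (suffix). The suffix is '-ly'.

ly


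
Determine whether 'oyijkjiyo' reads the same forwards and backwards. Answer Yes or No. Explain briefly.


Forward: 'oyijkjiyo'
Reversed: 'oyijkjiyo'
They are identical.

Yes


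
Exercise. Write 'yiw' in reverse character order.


Reverse 'yiw' character by character: 'wiy'.

wiy


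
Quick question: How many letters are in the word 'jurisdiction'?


Spell out 'jurisdiction' and number each letter: j(1), u(2), r(3), i(4), s(5), d(6), i(7), c(8), t(9), i(10), o(11), n(12). Total: 12 letters.

12


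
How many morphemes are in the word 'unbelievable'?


Decomposition: un- (prefix) + believe (root) + -able (suffix) = 3 morpheme(s)

3 morphemes


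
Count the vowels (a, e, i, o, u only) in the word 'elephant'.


Vowels in 'elephant': e, e, a = 3 vowels.

3


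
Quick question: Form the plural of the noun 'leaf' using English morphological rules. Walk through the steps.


Apply rule: Change -f to -ves. 'leaf' becomes 'leaves'.

leaves


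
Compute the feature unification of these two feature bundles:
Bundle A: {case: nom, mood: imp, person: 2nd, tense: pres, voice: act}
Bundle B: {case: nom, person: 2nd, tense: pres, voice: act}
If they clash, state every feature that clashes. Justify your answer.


Compare features:
case: A=nom vs B=nom -> unified: nom
mood: A=imp vs B=_ -> unified: imp
person: A=2nd vs B=2nd -> unified: 2nd
tense: A=pres vs B=pres -> unified: pres
voice: A=act vs B=act -> unified: act
No clashes found.

Unified: {case: nom, mood: imp, person: 2nd, tense: pres, voice: act}


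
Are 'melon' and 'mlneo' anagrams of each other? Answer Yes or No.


Sorted letters of 'melon': 'elmno'
Sorted letters of 'mlneo': 'elmno'
They match.

Yes


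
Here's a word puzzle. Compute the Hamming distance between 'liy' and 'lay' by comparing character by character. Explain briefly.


Alignment:
Position 1: 'l' vs 'l' = match
Position 2: 'i' vs 'a' = DIFFER
Position 3: 'y' vs 'y' = match
Total differences: 1

1


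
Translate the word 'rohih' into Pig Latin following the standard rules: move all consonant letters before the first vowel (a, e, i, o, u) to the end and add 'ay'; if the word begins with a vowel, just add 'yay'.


'rohih': move consonant cluster 'r' to end and add 'ay': 'ohihray'.

ohihray


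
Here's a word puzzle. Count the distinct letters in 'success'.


Unique letters in 'success': {c, e, s, u} = 4 distinct letters.

4


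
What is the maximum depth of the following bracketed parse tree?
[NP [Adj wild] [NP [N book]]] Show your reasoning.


Count bracket nesting levels:
'[' at pos 0: depth = 1
'[' at pos 4: depth = 2
'[' at pos 15: depth = 2
'[' at pos 19: depth = 3
Maximum depth reached: 3

3


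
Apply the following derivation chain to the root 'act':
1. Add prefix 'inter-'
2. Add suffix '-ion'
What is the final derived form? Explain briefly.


Step 1: Add prefix 'inter-' to 'act' = 'interact'
Step 2: Add suffix '-ion' to 'interact' = 'interaction'

interaction


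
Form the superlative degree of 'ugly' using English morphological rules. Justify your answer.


Apply superlative formation (consonant + y: change y to i, add -est): 'ugly' -> 'ugliest'.

ugliest


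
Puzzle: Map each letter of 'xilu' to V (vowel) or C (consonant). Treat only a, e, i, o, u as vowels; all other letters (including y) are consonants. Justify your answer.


Letter mapping: x = C, i = V, l = C, u = V.

CVCV


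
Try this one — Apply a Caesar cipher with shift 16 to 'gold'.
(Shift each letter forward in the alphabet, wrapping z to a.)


Shift each letter by 16: g -> w, o -> e, l -> b, d -> t. Result: 'webt'.

webt


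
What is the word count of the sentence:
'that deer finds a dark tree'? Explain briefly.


Split into words: that | deer | finds | a | dark | tree = 6 words.

6


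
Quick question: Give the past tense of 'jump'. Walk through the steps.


Apply rule: Add -ed. 'jump' becomes 'jumped'.

jumped


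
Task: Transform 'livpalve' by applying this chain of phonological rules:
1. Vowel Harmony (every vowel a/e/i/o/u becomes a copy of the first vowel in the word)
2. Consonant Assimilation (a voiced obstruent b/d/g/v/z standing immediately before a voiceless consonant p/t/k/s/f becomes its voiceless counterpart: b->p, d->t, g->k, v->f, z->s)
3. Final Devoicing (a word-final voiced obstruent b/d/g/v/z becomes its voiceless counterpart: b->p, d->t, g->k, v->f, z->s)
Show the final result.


Starting form: 'livpalve'
Rule 1: Vowel Harmony: all vowels become 'i' (matching first vowel). 'livpalve' -> 'livpilvi'
Rule 2: Consonant Assimilation: voiced obstruent before voiceless consonant becomes voiceless ('vp' -> 'fp'). 'livpilvi' -> 'lifpilvi'
Rule 3: Final Devoicing: the word ends in the vowel 'i', not a consonant. No change.
Final form: 'lifpilvi'

lifpilvi


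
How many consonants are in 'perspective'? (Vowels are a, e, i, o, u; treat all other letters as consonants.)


Consonants in 'perspective': p, r, s, p, c, t, v = 7 consonants.

7


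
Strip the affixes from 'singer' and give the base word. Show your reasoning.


Remove suffix '-er' from 'singer' to get root 'sing'.

sing


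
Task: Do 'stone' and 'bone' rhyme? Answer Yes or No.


Rime (stressed vowel + following sounds) of 'stone': -one = /oʊn/
Rime of 'bone': -one = /oʊn/
/oʊn/ and /oʊn/ are the same ending sound, so the words rhyme.

Yes


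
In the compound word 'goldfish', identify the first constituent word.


Split 'goldfish' into 'gold' + 'fish'. The first part is 'gold'.

gold


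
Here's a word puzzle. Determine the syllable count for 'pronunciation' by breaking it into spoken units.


Break 'pronunciation' into syllables: pro-nun-ci-a-tion -> pro | nun | ci | a | tion = 5 syllables

5 syllables


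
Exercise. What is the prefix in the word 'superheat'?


The word 'superheat' = 'super' (prefix) + 'heat' (root). The prefix is 'super'.

super


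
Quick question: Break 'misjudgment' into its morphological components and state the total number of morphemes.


Step 1: Identify prefix: 'mis' (meaning: wrongly)
Step 2: Identify root: 'judge'
Step 3: Identify suffix(es): 'ment'
Decomposition: mis- (prefix: wrongly) + judge (root) + -ment (suffix: action/result)
Total morphemes: 3

3 morphemes (mis- (prefix: wrongly) + judge (root) + -ment (suffix: action/result))


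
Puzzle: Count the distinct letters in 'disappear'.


Unique letters in 'disappear': {a, d, e, i, p, r, s} = 7 distinct letters.

7


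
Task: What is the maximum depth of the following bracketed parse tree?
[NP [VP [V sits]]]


Count bracket nesting levels:
'[' at pos 0: depth = 1
'[' at pos 4: depth = 2
'[' at pos 8: depth = 3
Maximum depth reached: 3

3


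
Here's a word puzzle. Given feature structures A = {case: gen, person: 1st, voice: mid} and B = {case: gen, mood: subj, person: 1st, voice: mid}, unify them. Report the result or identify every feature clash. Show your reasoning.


Compare features:
case: A=gen vs B=gen -> unified: gen
mood: A=_ vs B=subj -> unified: subj
person: A=1st vs B=1st -> unified: 1st
voice: A=mid vs B=mid -> unified: mid
No clashes found.

Unified: {case: gen, mood: subj, person: 1st, voice: mid}


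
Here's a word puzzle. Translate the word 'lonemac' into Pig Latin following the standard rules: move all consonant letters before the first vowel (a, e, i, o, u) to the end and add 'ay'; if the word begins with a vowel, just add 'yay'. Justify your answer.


'lonemac': move consonant cluster 'l' to end and add 'ay': 'onemaclay'.

onemaclay


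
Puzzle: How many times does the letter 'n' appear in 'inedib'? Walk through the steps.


Letter 'n' in 'inedib': found at position(s) 2 = 1 occurrence(s).

1


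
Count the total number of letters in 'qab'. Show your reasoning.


Spell out 'qab' and number each letter: q(1), a(2), b(3). Total: 3 letters.

3


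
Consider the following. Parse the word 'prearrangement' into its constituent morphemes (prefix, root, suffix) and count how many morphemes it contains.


Step 1: Identify prefix: 'pre' (meaning: before)
Step 2: Identify root: 'arrange'
Step 3: Identify suffix(es): 'ment'
Decomposition: pre- (prefix: before) + arrange (root) + -ment (suffix: action/result)
Total morphemes: 3

3 morphemes (pre- (prefix: before) + arrange (root) + -ment (suffix: action/result))


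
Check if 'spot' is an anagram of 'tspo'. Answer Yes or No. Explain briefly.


Sorted letters of 'spot': 'opst'
Sorted letters of 'tspo': 'opst'
They match.

Yes


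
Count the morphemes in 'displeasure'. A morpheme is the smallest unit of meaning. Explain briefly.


Decomposition: dis- (prefix) + please (root) + -ure (suffix) = 3 morpheme(s)

3 morphemes


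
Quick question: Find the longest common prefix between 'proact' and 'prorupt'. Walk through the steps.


Compare from the start: 3 characters match: 'pro'. Mismatch at position 4: 'a' vs 'r'.

pro


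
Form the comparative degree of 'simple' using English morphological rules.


Apply comparative formation (ends in e: add -r): 'simple' -> 'simpler'.

simpler


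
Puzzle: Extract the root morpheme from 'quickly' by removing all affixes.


Remove suffix '-ly' from 'quickly' to get root 'quick'.

quick


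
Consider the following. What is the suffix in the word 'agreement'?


The word 'agreement' = 'agree' (root) + '-ment' (suffix). The suffix is '-ment'.

ment


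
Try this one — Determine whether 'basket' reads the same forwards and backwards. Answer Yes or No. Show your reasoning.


Forward: 'basket'
Reversed: 'teksab'
They differ.

No


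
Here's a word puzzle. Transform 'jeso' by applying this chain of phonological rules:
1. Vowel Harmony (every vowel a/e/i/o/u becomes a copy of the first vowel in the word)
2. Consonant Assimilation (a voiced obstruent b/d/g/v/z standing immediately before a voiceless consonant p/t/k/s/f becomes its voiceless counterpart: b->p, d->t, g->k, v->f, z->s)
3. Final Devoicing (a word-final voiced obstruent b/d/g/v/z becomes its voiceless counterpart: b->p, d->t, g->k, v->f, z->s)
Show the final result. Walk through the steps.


Starting form: 'jeso'
Rule 1: Vowel Harmony: all vowels become 'e' (matching first vowel). 'jeso' -> 'jese'
Rule 2: Consonant Assimilation: no voiced obstruent (b/d/g/v/z) stands immediately before a voiceless consonant (p/t/k/s/f). No change.
Rule 3: Final Devoicing: the word ends in the vowel 'e', not a consonant. No change.
Final form: 'jese'

jese


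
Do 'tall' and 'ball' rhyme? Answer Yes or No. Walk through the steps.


Rime (stressed vowel + following sounds) of 'tall': -all = /ɔːl/
Rime of 'ball': -all = /ɔːl/
/ɔːl/ and /ɔːl/ are the same ending sound, so the words rhyme.

Yes


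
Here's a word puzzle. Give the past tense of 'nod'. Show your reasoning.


Apply rule: Double final consonant and add -ed. 'nod' becomes 'nodded'.

nodded


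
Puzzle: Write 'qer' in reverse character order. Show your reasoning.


Reverse 'qer' character by character: 'req'.

req


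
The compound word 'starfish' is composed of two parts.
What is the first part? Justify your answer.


Split 'starfish' into 'star' + 'fish'. The first part is 'star'.

star


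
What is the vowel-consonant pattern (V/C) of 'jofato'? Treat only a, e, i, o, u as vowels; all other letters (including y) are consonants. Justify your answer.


Letter mapping: j = C, o = V, f = C, a = V, t = C, o = V.

CVCVCV


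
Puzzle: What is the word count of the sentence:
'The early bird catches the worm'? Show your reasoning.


Split into words: The | early | bird | catches | the | worm = 6 words.

6


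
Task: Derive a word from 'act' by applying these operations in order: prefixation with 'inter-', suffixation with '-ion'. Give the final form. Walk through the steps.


Step 1: Add prefix 'inter-' to 'act' = 'interact'
Step 2: Add suffix '-ion' to 'interact' = 'interaction'

interaction


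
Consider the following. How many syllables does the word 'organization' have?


Break 'organization' into syllables: or-gan-i-za-tion -> or | gan | i | za | tion = 5 syllables

5 syllables


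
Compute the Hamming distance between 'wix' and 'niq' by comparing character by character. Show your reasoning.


Alignment:
Position 1: 'w' vs 'n' = DIFFER
Position 2: 'i' vs 'i' = match
Position 3: 'x' vs 'q' = DIFFER
Total differences: 2

2


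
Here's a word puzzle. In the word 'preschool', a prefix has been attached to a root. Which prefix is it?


The word 'preschool' = 'pre' (prefix) + 'school' (root). The prefix is 'pre'.

pre


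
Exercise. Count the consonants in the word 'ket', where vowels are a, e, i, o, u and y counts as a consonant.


Consonants in 'ket': k, t = 2 consonants.

2


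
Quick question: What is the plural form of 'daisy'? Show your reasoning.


Apply rule: Change -y to -ies (consonant + y). 'daisy' becomes 'daisies'.

daisies


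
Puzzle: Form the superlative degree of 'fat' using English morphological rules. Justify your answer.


Apply superlative formation (double final consonant, add -est): 'fat' -> 'fattest'.

fattest


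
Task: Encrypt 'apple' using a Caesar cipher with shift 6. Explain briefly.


Shift each letter by 6: a -> g, p -> v, p -> v, l -> r, e -> k. Result: 'gvvrk'.

gvvrk


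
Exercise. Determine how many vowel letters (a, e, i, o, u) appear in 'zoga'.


Vowels in 'zoga': o, a = 2 vowels.

2


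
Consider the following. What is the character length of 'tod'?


Spell out 'tod' and number each letter: t(1), o(2), d(3). Total: 3 letters.

3


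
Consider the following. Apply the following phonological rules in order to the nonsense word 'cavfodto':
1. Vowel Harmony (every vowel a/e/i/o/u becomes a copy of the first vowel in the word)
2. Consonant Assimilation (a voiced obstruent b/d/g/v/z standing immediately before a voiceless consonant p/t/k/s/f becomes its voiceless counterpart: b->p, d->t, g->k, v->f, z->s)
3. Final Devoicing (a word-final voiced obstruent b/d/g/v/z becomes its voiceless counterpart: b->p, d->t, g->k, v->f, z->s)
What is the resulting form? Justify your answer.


Starting form: 'cavfodto'
Rule 1: Vowel Harmony: all vowels become 'a' (matching first vowel). 'cavfodto' -> 'cavfadta'
Rule 2: Consonant Assimilation: voiced obstruent before voiceless consonant becomes voiceless ('vf' -> 'ff', 'dt' -> 'tt'). 'cavfadta' -> 'caffatta'
Rule 3: Final Devoicing: the word ends in the vowel 'a', not a consonant. No change.
Final form: 'caffatta'

caffatta


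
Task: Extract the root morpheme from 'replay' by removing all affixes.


Remove prefix 're' from 'replay' to get root 'play'.

play


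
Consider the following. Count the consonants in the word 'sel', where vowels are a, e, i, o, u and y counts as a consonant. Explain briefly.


Consonants in 'sel': s, l = 2 consonants.

2


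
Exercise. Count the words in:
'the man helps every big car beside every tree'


Split into words: the | man | helps | every | big | car | beside | every | tree = 9 words.

9


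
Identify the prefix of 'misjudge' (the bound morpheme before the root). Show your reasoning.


The word 'misjudge' = 'mis' (prefix) + 'judge' (root). The prefix is 'mis'.

mis


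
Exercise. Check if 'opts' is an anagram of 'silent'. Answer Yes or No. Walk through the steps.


Sorted letters of 'opts': 'opst'
Sorted letters of 'silent': 'eilnst'
They do not match.

No


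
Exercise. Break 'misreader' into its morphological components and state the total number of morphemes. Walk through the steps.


Step 1: Identify prefix: 'mis' (meaning: wrongly)
Step 2: Identify root: 'read'
Step 3: Identify suffix(es): 'er'
Decomposition: mis- (prefix: wrongly) + read (root) + -er (suffix: one who)
Total morphemes: 3

3 morphemes (mis- (prefix: wrongly) + read (root) + -er (suffix: one who))


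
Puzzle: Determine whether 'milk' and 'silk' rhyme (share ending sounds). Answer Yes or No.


Rime (stressed vowel + following sounds) of 'milk': -ilk = /ɪlk/
Rime of 'silk': -ilk = /ɪlk/
/ɪlk/ and /ɪlk/ are the same ending sound, so the words rhyme.

Yes


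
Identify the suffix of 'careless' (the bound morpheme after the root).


The word 'careless' = 'care' (root) + '-less' (suffix). The suffix is '-less'.

less


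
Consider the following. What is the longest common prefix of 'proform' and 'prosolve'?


Compare from the start: 3 characters match: 'pro'. Mismatch at position 4: 'f' vs 's'.

pro


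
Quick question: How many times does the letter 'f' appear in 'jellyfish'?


Letter 'f' in 'jellyfish': found at position(s) 6 = 1 occurrence(s).

1


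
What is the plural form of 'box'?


Apply rule: Add -es (sibilant/fricative ending). 'box' becomes 'boxes'.

boxes


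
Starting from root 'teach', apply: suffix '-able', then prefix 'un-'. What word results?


Step 1: Add suffix '-able' to 'teach' = 'teachable'
Step 2: Add prefix 'un-' to 'teachable' = 'unteachable'

unteachable


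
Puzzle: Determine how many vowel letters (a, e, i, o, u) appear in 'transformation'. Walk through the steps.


Vowels in 'transformation': a, o, a, i, o = 5 vowels.

5


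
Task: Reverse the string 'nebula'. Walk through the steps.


Reverse 'nebula' character by character: 'aluben'.

aluben


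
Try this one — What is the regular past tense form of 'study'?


Apply rule: Change -y to -ied. 'study' becomes 'studied'.

studied


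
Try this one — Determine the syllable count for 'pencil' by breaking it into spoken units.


Break 'pencil' into syllables: pen-cil -> pen | cil = 2 syllables

2 syllables


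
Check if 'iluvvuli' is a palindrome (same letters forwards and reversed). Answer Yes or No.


Forward: 'iluvvuli'
Reversed: 'iluvvuli'
They are identical.

Yes


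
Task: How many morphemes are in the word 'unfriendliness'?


Decomposition: un- (prefix) + friend (root) + -ly (suffix) + -ness (suffix) = 4 morpheme(s)

4 morphemes


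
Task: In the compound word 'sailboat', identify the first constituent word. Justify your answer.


Split 'sailboat' into 'sail' + 'boat'. The first part is 'sail'.

sail


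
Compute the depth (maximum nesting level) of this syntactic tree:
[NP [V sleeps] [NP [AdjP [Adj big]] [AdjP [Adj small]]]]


Count bracket nesting levels:
'[' at pos 0: depth = 1
'[' at pos 4: depth = 2
'[' at pos 15: depth = 2
'[' at pos 19: depth = 3
'[' at pos 25: depth = 4
'[' at pos 36: depth = 3
'[' at pos 42: depth = 4
Maximum depth reached: 4

4


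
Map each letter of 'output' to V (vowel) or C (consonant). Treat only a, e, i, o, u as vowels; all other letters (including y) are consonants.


Letter mapping: o = V, u = V, t = C, p = C, u = V, t = C.

VVCCVC


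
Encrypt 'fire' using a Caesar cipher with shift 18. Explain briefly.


Shift each letter by 18: f -> x, i -> a, r -> j, e -> w. Result: 'xajw'.

xajw


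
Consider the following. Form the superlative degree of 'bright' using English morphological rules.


Apply superlative formation (add -est): 'bright' -> 'brightest'.

brightest


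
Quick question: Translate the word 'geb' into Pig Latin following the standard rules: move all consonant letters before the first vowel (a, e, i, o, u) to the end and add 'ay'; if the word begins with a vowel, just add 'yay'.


'geb': move consonant cluster 'g' to end and add 'ay': 'ebgay'.

ebgay


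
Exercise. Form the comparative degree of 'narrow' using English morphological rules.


Apply comparative formation (add -er): 'narrow' -> 'narrower'.

narrower


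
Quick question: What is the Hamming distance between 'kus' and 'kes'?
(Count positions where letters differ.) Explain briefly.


Alignment:
Position 1: 'k' vs 'k' = match
Position 2: 'u' vs 'e' = DIFFER
Position 3: 's' vs 's' = match
Total differences: 1

1


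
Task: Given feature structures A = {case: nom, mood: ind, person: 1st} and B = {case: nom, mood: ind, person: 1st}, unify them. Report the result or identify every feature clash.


Compare features:
case: A=nom vs B=nom -> unified: nom
mood: A=ind vs B=ind -> unified: ind
person: A=1st vs B=1st -> unified: 1st
No clashes found.

Unified: {case: nom, mood: ind, person: 1st}


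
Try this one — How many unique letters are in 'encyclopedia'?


Unique letters in 'encyclopedia': {a, c, d, e, i, l, n, o, p, y} = 10 distinct letters.

10


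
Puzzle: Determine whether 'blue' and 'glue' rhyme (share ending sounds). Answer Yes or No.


Rime (stressed vowel + following sounds) of 'blue': -ue = /uː/
Rime of 'glue': -ue = /uː/
/uː/ and /uː/ are the same ending sound, so the words rhyme.

Yes


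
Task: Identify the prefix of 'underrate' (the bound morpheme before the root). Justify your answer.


The word 'underrate' = 'under' (prefix) + 'rate' (root). The prefix is 'under'.

under


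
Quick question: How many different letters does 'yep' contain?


Unique letters in 'yep': {e, p, y} = 3 distinct letters.

3


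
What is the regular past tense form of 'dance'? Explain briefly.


Apply rule: Add -d (word ends in -e). 'dance' becomes 'danced'.

danced


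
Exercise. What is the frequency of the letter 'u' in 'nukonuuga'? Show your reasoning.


Letter 'u' in 'nukonuuga': found at position(s) 2, 6, 7 = 3 occurrence(s).

3


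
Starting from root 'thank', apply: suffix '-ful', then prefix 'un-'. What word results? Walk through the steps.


Step 1: Add suffix '-ful' to 'thank' = 'thankful'
Step 2: Add prefix 'un-' to 'thankful' = 'unthankful'

unthankful


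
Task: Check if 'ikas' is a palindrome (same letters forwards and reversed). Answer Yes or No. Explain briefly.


Forward: 'ikas'
Reversed: 'saki'
They differ.

No


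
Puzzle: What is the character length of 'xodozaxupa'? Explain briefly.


Spell out 'xodozaxupa' and number each letter: x(1), o(2), d(3), o(4), z(5), a(6), x(7), u(8), p(9), a(10). Total: 10 letters.

10


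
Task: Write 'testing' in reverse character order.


Reverse 'testing' character by character: 'gnitset'.

gnitset


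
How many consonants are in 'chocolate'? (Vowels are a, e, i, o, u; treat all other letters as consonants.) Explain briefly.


Consonants in 'chocolate': c, h, c, l, t = 5 consonants.

5


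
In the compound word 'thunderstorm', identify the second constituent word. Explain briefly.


Split 'thunderstorm' into 'thunder' + 'storm'. The second part is 'storm'.

storm


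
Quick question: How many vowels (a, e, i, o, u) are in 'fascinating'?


Vowels in 'fascinating': a, i, a, i = 4 vowels.

4


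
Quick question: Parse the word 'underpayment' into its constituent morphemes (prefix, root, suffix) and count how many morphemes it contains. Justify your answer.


Step 1: Identify prefix: 'under' (meaning: beneath/insufficient)
Step 2: Identify root: 'pay'
Step 3: Identify suffix(es): 'ment'
Decomposition: under- (prefix: beneath/insufficient) + pay (root) + -ment (suffix: action/result)
Total morphemes: 3

3 morphemes (under- (prefix: beneath/insufficient) + pay (root) + -ment (suffix: action/result))


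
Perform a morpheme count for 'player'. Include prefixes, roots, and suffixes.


Decomposition: play (root) + -er (suffix) = 2 morpheme(s)

2 morphemes


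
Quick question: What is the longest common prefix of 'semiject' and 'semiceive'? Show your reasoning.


Compare from the start: 4 characters match: 'semi'. Mismatch at position 5: 'j' vs 'c'.

semi


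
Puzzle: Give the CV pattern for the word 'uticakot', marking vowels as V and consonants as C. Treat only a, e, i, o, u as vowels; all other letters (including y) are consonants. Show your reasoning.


Letter mapping: u = V, t = C, i = V, c = C, a = V, k = C, o = V, t = C.

VCVCVCVC


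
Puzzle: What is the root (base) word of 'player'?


Remove suffix '-er' from 'player' to get root 'play'.

play


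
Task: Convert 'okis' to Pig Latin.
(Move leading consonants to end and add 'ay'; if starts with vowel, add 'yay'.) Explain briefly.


'okis' starts with a vowel, so add 'yay': 'okisyay'.

okisyay


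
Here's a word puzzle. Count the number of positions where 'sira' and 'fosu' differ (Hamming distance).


Alignment:
Position 1: 's' vs 'f' = DIFFER
Position 2: 'i' vs 'o' = DIFFER
Position 3: 'r' vs 's' = DIFFER
Position 4: 'a' vs 'u' = DIFFER
Total differences: 4

4


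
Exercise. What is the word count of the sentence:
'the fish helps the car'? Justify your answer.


Split into words: the | fish | helps | the | car = 5 words.

5


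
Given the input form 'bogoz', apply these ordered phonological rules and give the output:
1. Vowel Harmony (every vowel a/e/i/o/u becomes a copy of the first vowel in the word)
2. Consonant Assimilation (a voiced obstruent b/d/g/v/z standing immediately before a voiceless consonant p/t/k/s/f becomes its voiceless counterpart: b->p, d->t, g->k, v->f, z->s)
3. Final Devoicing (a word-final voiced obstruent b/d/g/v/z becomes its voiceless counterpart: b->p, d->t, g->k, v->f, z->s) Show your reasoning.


Starting form: 'bogoz'
Rule 1: Vowel Harmony: all vowels already match. No change.
Rule 2: Consonant Assimilation: no voiced obstruent (b/d/g/v/z) stands immediately before a voiceless consonant (p/t/k/s/f). No change.
Rule 3: Final Devoicing: word-final voiced obstruent 'z' becomes voiceless 's'. 'bogoz' -> 'bogos'
Final form: 'bogos'

bogos


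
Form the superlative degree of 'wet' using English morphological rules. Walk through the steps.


Apply superlative formation (double final consonant, add -est): 'wet' -> 'wettest'.

wettest


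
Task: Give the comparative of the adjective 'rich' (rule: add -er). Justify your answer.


Apply comparative formation (add -er): 'rich' -> 'richer'.

richer


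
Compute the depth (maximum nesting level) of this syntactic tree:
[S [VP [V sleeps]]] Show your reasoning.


Count bracket nesting levels:
'[' at pos 0: depth = 1
'[' at pos 3: depth = 2
'[' at pos 7: depth = 3
Maximum depth reached: 3

3


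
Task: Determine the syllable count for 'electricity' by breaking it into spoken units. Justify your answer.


Break 'electricity' into syllables: e-lec-tric-i-ty -> e | lec | tric | i | ty = 5 syllables

5 syllables


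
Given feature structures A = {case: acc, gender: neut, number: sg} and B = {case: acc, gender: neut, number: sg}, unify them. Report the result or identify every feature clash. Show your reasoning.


Compare features:
case: A=acc vs B=acc -> unified: acc
gender: A=neut vs B=neut -> unified: neut
number: A=sg vs B=sg -> unified: sg
No clashes found.

Unified: {case: acc, gender: neut, number: sg}


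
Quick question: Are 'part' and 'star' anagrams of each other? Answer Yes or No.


Sorted letters of 'part': 'aprt'
Sorted letters of 'star': 'arst'
They do not match.

No


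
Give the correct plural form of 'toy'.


Apply rule: Add -s. 'toy' becomes 'toys'.

toys


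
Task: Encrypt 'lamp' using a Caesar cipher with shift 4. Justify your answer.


Shift each letter by 4: l -> p, a -> e, m -> q, p -> t. Result: 'peqt'.

peqt


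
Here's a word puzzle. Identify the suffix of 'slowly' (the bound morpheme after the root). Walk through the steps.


The word 'slowly' = 'slow' (root) + '-ly' (suffix). The suffix is '-ly'.

ly


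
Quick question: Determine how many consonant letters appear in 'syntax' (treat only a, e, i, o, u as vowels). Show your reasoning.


Consonants in 'syntax': s, y, n, t, x = 5 consonants.

5


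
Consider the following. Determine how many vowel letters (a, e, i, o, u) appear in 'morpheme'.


Vowels in 'morpheme': o, e, e = 3 vowels.

3


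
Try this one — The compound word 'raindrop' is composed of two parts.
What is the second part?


Split 'raindrop' into 'rain' + 'drop'. The second part is 'drop'.

drop


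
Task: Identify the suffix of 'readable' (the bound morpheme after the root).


The word 'readable' = 'read' (root) + '-able' (suffix). The suffix is '-able'.

able


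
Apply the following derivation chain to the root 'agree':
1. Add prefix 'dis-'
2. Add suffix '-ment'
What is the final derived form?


Step 1: Add prefix 'dis-' to 'agree' = 'disagree'
Step 2: Add suffix '-ment' to 'disagree' = 'disagreement'

disagreement


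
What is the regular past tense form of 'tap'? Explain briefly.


Apply rule: Double final consonant and add -ed. 'tap' becomes 'tapped'.

tapped


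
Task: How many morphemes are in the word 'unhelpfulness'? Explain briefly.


Decomposition: un- (prefix) + help (root) + -ful (suffix) + -ness (suffix) = 4 morpheme(s)

4 morphemes


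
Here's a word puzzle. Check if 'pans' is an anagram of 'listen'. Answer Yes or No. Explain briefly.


Sorted letters of 'pans': 'anps'
Sorted letters of 'listen': 'eilnst'
They do not match.

No


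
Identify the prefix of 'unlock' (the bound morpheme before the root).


The word 'unlock' = 'un' (prefix) + 'lock' (root). The prefix is 'un'.

un


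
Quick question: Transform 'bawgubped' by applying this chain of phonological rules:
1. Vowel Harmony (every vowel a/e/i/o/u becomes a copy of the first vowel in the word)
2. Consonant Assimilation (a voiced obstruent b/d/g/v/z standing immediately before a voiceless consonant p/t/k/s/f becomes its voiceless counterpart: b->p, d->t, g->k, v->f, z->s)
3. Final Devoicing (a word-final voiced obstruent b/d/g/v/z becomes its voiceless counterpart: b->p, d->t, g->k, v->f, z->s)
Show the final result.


Starting form: 'bawgubped'
Rule 1: Vowel Harmony: all vowels become 'a' (matching first vowel). 'bawgubped' -> 'bawgabpad'
Rule 2: Consonant Assimilation: voiced obstruent before voiceless consonant becomes voiceless ('bp' -> 'pp'). 'bawgabpad' -> 'bawgappad'
Rule 3: Final Devoicing: word-final voiced obstruent 'd' becomes voiceless 't'. 'bawgappad' -> 'bawgappat'
Final form: 'bawgappat'

bawgappat


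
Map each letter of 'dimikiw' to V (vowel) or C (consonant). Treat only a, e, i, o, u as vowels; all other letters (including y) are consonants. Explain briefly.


Letter mapping: d = C, i = V, m = C, i = V, k = C, i = V, w = C.

CVCVCVC


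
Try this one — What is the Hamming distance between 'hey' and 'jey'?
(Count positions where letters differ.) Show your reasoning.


Alignment:
Position 1: 'h' vs 'j' = DIFFER
Position 2: 'e' vs 'e' = match
Position 3: 'y' vs 'y' = match
Total differences: 1

1


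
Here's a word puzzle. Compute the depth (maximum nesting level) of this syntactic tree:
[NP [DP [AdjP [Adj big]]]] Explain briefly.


Count bracket nesting levels:
'[' at pos 0: depth = 1
'[' at pos 4: depth = 2
'[' at pos 8: depth = 3
'[' at pos 14: depth = 4
Maximum depth reached: 4

4


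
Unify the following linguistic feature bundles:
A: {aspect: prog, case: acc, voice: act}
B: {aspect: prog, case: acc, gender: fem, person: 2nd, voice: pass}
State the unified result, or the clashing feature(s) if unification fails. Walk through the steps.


Compare features:
aspect: A=prog vs B=prog -> unified: prog
case: A=acc vs B=acc -> unified: acc
gender: A=_ vs B=fem -> unified: fem
person: A=_ vs B=2nd -> unified: 2nd
voice: A=act vs B=pass -> CLASH
Clash detected on feature 'voice' (act vs pass); unification fails.

CLASH on 'voice' (act vs pass)


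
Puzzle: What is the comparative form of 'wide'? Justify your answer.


Apply comparative formation (ends in e: add -r): 'wide' -> 'wider'.

wider


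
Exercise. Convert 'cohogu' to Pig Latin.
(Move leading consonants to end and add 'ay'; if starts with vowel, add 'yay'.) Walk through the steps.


'cohogu': move consonant cluster 'c' to end and add 'ay': 'ohogucay'.

ohogucay


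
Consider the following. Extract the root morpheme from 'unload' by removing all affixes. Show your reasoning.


Remove prefix 'un' from 'unload' to get root 'load'.

load


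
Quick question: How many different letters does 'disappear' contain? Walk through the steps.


Unique letters in 'disappear': {a, d, e, i, p, r, s} = 7 distinct letters.

7


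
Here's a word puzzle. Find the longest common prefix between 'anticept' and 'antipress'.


Compare from the start: 4 characters match: 'anti'. Mismatch at position 5: 'c' vs 'p'.

anti


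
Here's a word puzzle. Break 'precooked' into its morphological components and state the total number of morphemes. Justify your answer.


Step 1: Identify prefix: 'pre' (meaning: before)
Step 2: Identify root: 'cook'
Step 3: Identify suffix(es): 'ed'
Decomposition: pre- (prefix: before) + cook (root) + -ed (suffix: past)
Total morphemes: 3

3 morphemes (pre- (prefix: before) + cook (root) + -ed (suffix: past))


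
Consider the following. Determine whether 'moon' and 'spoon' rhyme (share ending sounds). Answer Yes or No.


Rime (stressed vowel + following sounds) of 'moon': -oon = /uːn/
Rime of 'spoon': -oon = /uːn/
/uːn/ and /uːn/ are the same ending sound, so the words rhyme.

Yes


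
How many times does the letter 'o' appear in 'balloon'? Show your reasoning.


Letter 'o' in 'balloon': found at position(s) 5, 6 = 2 occurrence(s).

2


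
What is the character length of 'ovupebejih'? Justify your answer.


Spell out 'ovupebejih' and number each letter: o(1), v(2), u(3), p(4), e(5), b(6), e(7), j(8), i(9), h(10). Total: 10 letters.

10


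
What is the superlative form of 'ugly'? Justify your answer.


Apply superlative formation (consonant + y: change y to i, add -est): 'ugly' -> 'ugliest'.

ugliest


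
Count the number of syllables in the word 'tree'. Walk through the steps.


Break 'tree' into syllables: tree -> tree = 1 syllable

1 syllable


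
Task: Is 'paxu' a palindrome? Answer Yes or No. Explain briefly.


Forward: 'paxu'
Reversed: 'uxap'
They differ.

No


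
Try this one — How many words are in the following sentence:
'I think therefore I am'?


Split into words: I | think | therefore | I | am = 5 words.

5


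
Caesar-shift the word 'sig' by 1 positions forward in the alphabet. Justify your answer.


Shift each letter by 1: s -> t, i -> j, g -> h. Result: 'tjh'.

tjh


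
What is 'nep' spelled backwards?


Reverse 'nep' character by character: 'pen'.

pen


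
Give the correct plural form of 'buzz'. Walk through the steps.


Apply rule: Add -es (sibilant/fricative ending). 'buzz' becomes 'buzzes'.

buzzes


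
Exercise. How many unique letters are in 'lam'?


Unique letters in 'lam': {a, l, m} = 3 distinct letters.

3


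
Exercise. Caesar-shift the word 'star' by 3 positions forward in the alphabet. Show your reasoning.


Shift each letter by 3: s -> v, t -> w, a -> d, r -> u. Result: 'vwdu'.

vwdu


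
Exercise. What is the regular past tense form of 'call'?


Apply rule: Add -ed. 'call' becomes 'called'.

called


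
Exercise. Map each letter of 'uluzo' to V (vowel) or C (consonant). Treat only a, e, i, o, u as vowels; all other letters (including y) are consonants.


Letter mapping: u = V, l = C, u = V, z = C, o = V.

VCVCV


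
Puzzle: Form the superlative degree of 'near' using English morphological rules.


Apply superlative formation (add -est): 'near' -> 'nearest'.

nearest


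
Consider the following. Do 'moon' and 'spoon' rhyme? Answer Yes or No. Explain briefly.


Rime (stressed vowel + following sounds) of 'moon': -oon = /uːn/
Rime of 'spoon': -oon = /uːn/
/uːn/ and /uːn/ are the same ending sound, so the words rhyme.

Yes


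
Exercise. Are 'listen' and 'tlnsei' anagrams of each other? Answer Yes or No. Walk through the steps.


Sorted letters of 'listen': 'eilnst'
Sorted letters of 'tlnsei': 'eilnst'
They match.

Yes


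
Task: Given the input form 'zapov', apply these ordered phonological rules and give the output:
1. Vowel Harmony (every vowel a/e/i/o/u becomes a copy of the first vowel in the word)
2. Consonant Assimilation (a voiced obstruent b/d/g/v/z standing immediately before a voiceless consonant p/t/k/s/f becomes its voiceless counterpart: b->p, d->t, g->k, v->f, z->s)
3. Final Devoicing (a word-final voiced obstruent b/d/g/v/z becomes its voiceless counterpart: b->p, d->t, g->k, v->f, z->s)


Starting form: 'zapov'
Rule 1: Vowel Harmony: all vowels become 'a' (matching first vowel). 'zapov' -> 'zapav'
Rule 2: Consonant Assimilation: no voiced obstruent (b/d/g/v/z) stands immediately before a voiceless consonant (p/t/k/s/f). No change.
Rule 3: Final Devoicing: word-final voiced obstruent 'v' becomes voiceless 'f'. 'zapav' -> 'zapaf'
Final form: 'zapaf'

zapaf


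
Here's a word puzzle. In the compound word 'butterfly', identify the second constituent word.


Split 'butterfly' into 'butter' + 'fly'. The second part is 'fly'.

fly


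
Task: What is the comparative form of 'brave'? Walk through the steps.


Apply comparative formation (ends in e: add -r): 'brave' -> 'braver'.

braver


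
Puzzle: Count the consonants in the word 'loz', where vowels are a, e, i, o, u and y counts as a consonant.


Consonants in 'loz': l, z = 2 consonants.

2


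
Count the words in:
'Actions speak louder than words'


Split into words: Actions | speak | louder | than | words = 5 words.

5


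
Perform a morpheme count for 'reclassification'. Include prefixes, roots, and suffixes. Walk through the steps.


Decomposition: re- (prefix) + class (root) + -ify (suffix) + -ation (suffix) = 4 morpheme(s)

4 morphemes


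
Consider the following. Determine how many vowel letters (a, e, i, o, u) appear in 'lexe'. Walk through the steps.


Vowels in 'lexe': e, e = 2 vowels.

2


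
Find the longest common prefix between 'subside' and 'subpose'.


Compare from the start: 3 characters match: 'sub'. Mismatch at position 4: 's' vs 'p'.

sub


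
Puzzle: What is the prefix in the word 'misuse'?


The word 'misuse' = 'mis' (prefix) + 'use' (root). The prefix is 'mis'.

mis


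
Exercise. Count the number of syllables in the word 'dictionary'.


Break 'dictionary' into syllables: dic-tion-ar-y -> dic | tion | ar | y = 4 syllables

4 syllables


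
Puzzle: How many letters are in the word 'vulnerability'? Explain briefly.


Spell out 'vulnerability' and number each letter: v(1), u(2), l(3), n(4), e(5), r(6), a(7), b(8), i(9), l(10), i(11), t(12), y(13). Total: 13 letters.

13


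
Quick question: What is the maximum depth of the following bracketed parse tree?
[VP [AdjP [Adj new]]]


Count bracket nesting levels:
'[' at pos 0: depth = 1
'[' at pos 4: depth = 2
'[' at pos 10: depth = 3
Maximum depth reached: 3

3


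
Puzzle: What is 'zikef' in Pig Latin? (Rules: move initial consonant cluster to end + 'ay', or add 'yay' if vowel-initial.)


'zikef': move consonant cluster 'z' to end and add 'ay': 'ikefzay'.

ikefzay


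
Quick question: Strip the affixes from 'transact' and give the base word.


Remove prefix 'trans' from 'transact' to get root 'act'.

act
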